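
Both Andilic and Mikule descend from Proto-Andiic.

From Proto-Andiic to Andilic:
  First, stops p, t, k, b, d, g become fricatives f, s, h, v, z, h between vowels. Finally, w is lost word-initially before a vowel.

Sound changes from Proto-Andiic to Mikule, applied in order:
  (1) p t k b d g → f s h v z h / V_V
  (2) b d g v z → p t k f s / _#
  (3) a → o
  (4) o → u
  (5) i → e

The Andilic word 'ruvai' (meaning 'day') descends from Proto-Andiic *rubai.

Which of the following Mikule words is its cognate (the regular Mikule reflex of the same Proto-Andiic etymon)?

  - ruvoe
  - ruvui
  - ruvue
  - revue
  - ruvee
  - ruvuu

Mikule: start from *rubai.
  rule 1 (intervocalic lenition): rubai → ruvai
  rule 2: no change — ruvai
  rule 3 (vowel merger): ruvai → ruvoi
  rule 4 (vowel merger): ruvoi → ruvui
  rule 5 (vowel merger): ruvui → ruvue
  ⇒ Mikule ruvue

ruvue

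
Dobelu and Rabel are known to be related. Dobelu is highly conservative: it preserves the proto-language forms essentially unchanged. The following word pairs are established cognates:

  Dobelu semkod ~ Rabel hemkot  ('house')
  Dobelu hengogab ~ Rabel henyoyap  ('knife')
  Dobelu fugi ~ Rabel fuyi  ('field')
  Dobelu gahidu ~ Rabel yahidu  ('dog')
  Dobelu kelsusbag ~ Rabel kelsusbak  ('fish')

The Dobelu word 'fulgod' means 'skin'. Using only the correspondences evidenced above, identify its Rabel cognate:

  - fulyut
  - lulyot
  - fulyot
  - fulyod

hengogab ~ henyoyap — Dobelu g corresponds to Rabel y after a consonant, before a back vowel.
semkod ~ hemkot — Dobelu d corresponds to Rabel t word-finally.
Applying these to Dobelu 'fulgod':
  fulgod → fulyod   (g→y after a consonant, before a back vowel)
  fulyod → fulyot   (d→t word-finally)
So the Rabel cognate is 'fulyot'.

fulyot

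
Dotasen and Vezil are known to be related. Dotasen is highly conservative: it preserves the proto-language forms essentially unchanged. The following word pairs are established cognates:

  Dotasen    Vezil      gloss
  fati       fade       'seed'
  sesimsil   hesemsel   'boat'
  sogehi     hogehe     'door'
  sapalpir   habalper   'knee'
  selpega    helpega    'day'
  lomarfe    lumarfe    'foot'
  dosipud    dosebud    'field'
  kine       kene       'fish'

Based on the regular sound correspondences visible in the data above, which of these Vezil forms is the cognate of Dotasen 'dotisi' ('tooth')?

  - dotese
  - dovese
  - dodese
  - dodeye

dodese

fati ~ fade — Dotasen t corresponds to Vezil d between vowels (before a front vowel).
sesimsil ~ hesemsel — Dotasen i corresponds to Vezil e after a consonant, before a consonant other than r, m, n, p, b, f, v.
fati ~ fade, sogehi ~ hogehe — Dotasen i corresponds to Vezil e word-finally.
Applying these to Dotasen 'dotisi':
  dotisi → dodisi   (t→d between vowels (before a front vowel))
  dodisi → dodesi   (i→e after a consonant, before a consonant other than r, m, n, p, b, f, v)
  dodesi → dodese   (i→e word-finally)
So the Vezil cognate is 'dodese'.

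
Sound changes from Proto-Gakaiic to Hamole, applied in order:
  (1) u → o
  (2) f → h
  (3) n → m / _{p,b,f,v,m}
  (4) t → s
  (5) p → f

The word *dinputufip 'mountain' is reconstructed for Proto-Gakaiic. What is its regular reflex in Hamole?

dimfosohif

Hamole: *dinputufip > dinpotofip > dinpotohip > dimpotohip > dimposohip > dimfosohif  (by vowel merger, unconditioned shift, nasal place assimilation, unconditioned shift, unconditioned shift)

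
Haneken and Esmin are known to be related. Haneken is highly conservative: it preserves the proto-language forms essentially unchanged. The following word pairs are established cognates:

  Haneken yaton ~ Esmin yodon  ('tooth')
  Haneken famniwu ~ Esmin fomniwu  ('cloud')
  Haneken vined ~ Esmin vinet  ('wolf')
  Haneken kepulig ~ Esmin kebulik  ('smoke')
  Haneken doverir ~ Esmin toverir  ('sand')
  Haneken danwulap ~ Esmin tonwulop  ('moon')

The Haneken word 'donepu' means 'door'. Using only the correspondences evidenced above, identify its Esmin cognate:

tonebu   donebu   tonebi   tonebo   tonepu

doverir ~ toverir — Haneken d corresponds to Esmin t word-initially before a back vowel.
kepulig ~ kebulik — Haneken p corresponds to Esmin b between vowels (before a back vowel).
Applying these to Haneken 'donepu':
  donepu → tonepu   (d→t word-initially before a back vowel)
  tonepu → tonebu   (p→b between vowels (before a back vowel))
So the Esmin cognate is 'tonebu'.

tonebu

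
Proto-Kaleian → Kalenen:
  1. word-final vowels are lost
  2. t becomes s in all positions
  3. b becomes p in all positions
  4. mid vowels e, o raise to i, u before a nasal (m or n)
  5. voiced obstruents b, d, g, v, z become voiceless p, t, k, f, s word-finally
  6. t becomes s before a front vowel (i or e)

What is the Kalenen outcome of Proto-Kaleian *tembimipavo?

simpimipaf

Kalenen: *tembimipavo
  tembimipavo → tembimipav   [apocope]
  tembimipav → sembimipav   [unconditioned shift]
  sembimipav → sempimipav   [unconditioned shift]
  sempimipav → simpimipav   [pre-nasal raising]
  simpimipav → simpimipaf   [final devoicing]
  simpimipaf (rule 6 does not apply)
  giving Kalenen simpimipaf.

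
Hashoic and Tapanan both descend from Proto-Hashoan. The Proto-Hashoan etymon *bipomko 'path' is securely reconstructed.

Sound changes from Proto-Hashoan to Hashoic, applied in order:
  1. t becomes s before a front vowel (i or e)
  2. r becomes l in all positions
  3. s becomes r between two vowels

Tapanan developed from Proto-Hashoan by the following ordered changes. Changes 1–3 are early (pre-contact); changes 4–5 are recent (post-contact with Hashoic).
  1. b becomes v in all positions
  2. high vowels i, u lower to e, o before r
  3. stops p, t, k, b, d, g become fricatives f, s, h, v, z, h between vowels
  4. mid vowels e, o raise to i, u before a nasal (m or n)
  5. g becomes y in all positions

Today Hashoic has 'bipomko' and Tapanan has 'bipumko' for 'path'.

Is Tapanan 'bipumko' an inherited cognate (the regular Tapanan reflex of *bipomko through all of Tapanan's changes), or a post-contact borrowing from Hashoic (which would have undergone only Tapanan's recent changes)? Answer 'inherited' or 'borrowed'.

borrowed

If inherited, *bipomko would pass through all of Tapanan's changes:
Tapanan: *bipomko
  bipomko → vipomko   [unconditioned shift]
  vipomko (rule 2 does not apply)
  vipomko → vifomko   [intervocalic lenition]
  vifomko → vifumko   [pre-nasal raising]
  vifumko (rule 5 does not apply)
  giving Tapanan vifumko.
If borrowed from Hashoic 'bipomko' after the early changes, it would undergo only the recent ones:
  rule 4 (pre-nasal raising): bipomko → bipumko
  rule 5 (unconditioned shift): no change (bipumko)
  ⇒ as a loan: bipumko
Tapanan 'bipumko' matches the loan outcome 'bipumko', not the inherited 'vifumko' — it skipped the early Tapanan changes, so it was borrowed from Hashoic.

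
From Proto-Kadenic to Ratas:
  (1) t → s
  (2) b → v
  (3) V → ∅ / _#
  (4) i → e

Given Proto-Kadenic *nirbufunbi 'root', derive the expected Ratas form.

nervufunv

Ratas: *nirbufunbi > nirvufunvi > nirvufunv > nervufunv  (by unconditioned shift, apocope, vowel merger)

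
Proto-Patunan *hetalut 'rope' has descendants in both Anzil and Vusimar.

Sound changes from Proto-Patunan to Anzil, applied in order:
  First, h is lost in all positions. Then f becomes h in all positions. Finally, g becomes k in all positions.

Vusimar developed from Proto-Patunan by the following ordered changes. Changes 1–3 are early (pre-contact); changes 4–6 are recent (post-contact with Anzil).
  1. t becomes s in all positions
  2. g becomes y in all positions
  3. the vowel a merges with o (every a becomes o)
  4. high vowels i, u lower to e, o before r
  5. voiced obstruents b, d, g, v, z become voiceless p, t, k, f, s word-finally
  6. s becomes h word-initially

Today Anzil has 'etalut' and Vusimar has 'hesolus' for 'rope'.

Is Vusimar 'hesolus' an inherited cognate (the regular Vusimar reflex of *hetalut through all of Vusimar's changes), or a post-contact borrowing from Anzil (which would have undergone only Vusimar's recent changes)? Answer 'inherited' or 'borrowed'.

inherited

If inherited, *hetalut would pass through all of Vusimar's changes:
Vusimar: *hetalut
  hetalut → hesalus   [unconditioned shift]
  hesalus (rule 2 does not apply)
  hesalus → hesolus   [vowel merger]
  hesolus (rule 4 does not apply)
  hesolus (rule 5 does not apply)
  hesolus (rule 6 does not apply)
  giving Vusimar hesolus.
If borrowed from Anzil 'etalut' after the early changes, it would undergo only the recent ones:
  rule 4 (pre-rhotic lowering): no change (etalut)
  rule 5 (final devoicing): no change (etalut)
  rule 6 (debuccalisation): no change (etalut)
  ⇒ as a loan: etalut
Vusimar 'hesolus' matches the inherited outcome exactly, so it is an inherited cognate, not a loan.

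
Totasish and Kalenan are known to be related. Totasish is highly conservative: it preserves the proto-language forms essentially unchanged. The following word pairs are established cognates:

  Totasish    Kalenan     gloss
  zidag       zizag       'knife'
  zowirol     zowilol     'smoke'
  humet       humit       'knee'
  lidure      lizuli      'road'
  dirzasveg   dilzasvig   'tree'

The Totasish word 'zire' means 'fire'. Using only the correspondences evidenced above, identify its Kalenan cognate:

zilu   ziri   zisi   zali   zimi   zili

zili

lidure ~ lizuli — Totasish r corresponds to Kalenan l between vowels (before a front vowel).
lidure ~ lizuli — Totasish e corresponds to Kalenan i word-finally.
Applying these to Totasish 'zire':
  zire → zile   (r→l between vowels (before a front vowel))
  zile → zili   (e→i word-finally)
So the Kalenan cognate is 'zili'.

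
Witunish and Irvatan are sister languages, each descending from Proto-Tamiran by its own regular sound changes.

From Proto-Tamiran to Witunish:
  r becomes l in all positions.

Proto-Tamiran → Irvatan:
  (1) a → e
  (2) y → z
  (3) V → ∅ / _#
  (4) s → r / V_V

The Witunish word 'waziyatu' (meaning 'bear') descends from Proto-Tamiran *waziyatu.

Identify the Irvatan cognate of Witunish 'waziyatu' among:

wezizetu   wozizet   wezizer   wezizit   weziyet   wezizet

Irvatan: *waziyatu > weziyetu > wezizetu > wezizet  (by vowel merger, unconditioned shift, apocope)

wezizet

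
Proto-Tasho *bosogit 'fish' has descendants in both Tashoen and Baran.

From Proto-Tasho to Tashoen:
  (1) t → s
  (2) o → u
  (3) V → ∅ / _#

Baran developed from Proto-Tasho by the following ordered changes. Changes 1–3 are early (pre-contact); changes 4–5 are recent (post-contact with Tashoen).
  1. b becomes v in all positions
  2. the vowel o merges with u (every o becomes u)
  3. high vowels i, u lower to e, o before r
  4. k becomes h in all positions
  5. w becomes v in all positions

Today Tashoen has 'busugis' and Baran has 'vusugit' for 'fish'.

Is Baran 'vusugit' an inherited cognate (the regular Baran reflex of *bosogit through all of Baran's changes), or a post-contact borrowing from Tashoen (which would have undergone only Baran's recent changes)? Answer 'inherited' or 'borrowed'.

If inherited, *bosogit would pass through all of Baran's changes:
Baran: *bosogit > vosogit > vusugit  (by unconditioned shift, vowel merger)
If borrowed from Tashoen 'busugis' after the early changes, it would undergo only the recent ones:
  rule 4 (unconditioned shift): no change (busugis)
  rule 5 (unconditioned shift): no change (busugis)
  ⇒ as a loan: busugis
Baran 'vusugit' matches the inherited outcome exactly, so it is an inherited cognate, not a loan.

inherited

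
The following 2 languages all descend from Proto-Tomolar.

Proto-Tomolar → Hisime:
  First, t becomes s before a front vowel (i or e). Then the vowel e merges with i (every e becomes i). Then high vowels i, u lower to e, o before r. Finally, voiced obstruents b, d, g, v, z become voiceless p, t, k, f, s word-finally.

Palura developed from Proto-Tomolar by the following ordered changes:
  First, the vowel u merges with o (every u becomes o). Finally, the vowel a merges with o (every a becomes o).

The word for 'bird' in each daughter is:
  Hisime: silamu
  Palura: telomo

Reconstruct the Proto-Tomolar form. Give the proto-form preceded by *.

Position 2: Hisime has i, Palura has e. Palura preserves e here (none of its changes turn any other segment into e), so the proto-segment is *e.
Position 4: Hisime has a, Palura has o. Hisime preserves a here (none of its changes turn any other segment into a), so the proto-segment is *a.
Position 6: Hisime has u, Palura has o. Hisime preserves u here (none of its changes turn any other segment into u), so the proto-segment is *u.
This points to *telamu. Verify forward in each daughter:
Hisime: *telamu > selamu > silamu  (by palatalisation, vowel merger)
Palura: *telamu
  telamu → telamo   [vowel merger]
  telamo → telomo   [vowel merger]
  giving Palura telomo.
No other proto-form is consistent with every reflex, so the reconstruction is *telamu.

*telamu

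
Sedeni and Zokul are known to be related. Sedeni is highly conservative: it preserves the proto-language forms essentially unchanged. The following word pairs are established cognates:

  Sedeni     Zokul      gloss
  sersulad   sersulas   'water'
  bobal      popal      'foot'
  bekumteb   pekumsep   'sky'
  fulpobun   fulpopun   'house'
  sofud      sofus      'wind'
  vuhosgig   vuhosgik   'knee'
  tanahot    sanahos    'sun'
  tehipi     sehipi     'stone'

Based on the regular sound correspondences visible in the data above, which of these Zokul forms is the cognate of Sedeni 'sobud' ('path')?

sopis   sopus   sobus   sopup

sopus

fulpobun ~ fulpopun — Sedeni b corresponds to Zokul p between vowels (before a back vowel).
sersulad ~ sersulas, sofud ~ sofus — Sedeni d corresponds to Zokul s word-finally.
Applying these to Sedeni 'sobud':
  sobud → sopud   (b→p between vowels (before a back vowel))
  sopud → sopus   (d→s word-finally)
So the Zokul cognate is 'sopus'.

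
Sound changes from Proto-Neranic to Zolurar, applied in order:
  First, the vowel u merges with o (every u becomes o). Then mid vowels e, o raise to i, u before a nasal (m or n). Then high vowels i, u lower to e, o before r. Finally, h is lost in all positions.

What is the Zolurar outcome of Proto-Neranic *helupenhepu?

Zolurar: start from *helupenhepu.
  rule 1 (vowel merger): helupenhepu → helopenhepo
  rule 2 (pre-nasal raising): helopenhepo → helopinhepo
  rule 3: no change — helopinhepo
  rule 4 (h-loss): helopinhepo → elopinepo
  ⇒ Zolurar elopinepo

elopinepo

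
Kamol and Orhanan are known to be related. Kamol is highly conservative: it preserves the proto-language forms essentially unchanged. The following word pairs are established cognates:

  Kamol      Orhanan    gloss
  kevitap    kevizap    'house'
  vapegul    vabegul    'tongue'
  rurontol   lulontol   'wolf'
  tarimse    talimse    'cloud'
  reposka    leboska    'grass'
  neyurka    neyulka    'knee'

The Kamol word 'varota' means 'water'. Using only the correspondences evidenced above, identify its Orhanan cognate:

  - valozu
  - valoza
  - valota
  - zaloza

valoza

rurontol ~ lulontol — Kamol r corresponds to Orhanan l between vowels (before a back vowel).
kevitap ~ kevizap — Kamol t corresponds to Orhanan z between vowels (before a back vowel).
Applying these to Kamol 'varota':
  varota → valota   (r→l between vowels (before a back vowel))
  valota → valoza   (t→z between vowels (before a back vowel))
So the Orhanan cognate is 'valoza'.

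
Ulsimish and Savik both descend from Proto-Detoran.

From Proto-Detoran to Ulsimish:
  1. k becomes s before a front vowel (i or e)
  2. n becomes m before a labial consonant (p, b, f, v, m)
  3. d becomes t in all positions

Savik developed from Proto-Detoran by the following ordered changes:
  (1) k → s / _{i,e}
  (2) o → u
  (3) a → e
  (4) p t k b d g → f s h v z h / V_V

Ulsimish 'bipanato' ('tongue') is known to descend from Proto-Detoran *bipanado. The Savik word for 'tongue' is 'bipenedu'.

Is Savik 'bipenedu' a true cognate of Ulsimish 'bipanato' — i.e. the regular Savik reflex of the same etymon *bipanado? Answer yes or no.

Derive the expected Savik reflex of *bipanado:
Savik: start from *bipanado.
  rule 1: no change — bipanado
  rule 2 (vowel merger): bipanado → bipanadu
  rule 3 (vowel merger): bipanadu → bipenedu
  rule 4 (intervocalic lenition): bipenedu → bifenezu
  ⇒ Savik bifenezu
The regular Savik reflex would be 'bifenezu', but the attested form is 'bipenedu'. The correspondence is irregular, so they are not cognates (the Savik form has a different source).

no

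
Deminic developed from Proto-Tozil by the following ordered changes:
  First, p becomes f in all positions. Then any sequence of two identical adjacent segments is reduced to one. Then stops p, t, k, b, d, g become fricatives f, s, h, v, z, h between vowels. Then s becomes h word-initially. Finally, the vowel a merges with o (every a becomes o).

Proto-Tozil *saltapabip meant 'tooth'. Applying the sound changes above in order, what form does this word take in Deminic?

holtofovif

Deminic: start from *saltapabip.
  rule 1 (unconditioned shift): saltapabip → saltafabif
  rule 2: no change — saltafabif
  rule 3 (intervocalic lenition): saltafabif → saltafavif
  rule 4 (debuccalisation): saltafavif → haltafavif
  rule 5 (vowel merger): haltafavif → holtofovif
  ⇒ Deminic holtofovif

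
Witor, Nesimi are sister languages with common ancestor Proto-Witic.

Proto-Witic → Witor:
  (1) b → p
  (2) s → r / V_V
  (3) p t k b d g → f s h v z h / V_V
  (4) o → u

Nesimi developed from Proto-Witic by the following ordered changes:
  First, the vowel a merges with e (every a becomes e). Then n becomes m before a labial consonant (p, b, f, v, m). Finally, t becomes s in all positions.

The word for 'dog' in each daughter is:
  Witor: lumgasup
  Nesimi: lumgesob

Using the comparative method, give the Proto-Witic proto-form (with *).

*lumgatob

Position 8: Witor has p, Nesimi has b. Nesimi preserves b here (none of its changes turn any other segment into b), so the proto-segment is *b.
Position 6: Witor has s, Nesimi has s. Taking the neighbouring segments as reconstructed: Witor s can only go back to *t; Nesimi s could go back to *t or *s — the one source consistent with every daughter is *t.
Position 7: Witor has u, Nesimi has o. Nesimi preserves o here (none of its changes turn any other segment into o), so the proto-segment is *o.
Verify the candidate proto-form against each daughter:
Witor: *lumgatob
  lumgatob → lumgatop   [unconditioned shift]
  lumgatop (rule 2 does not apply)
  lumgatop → lumgasop   [intervocalic lenition]
  lumgasop → lumgasup   [vowel merger]
  giving Witor lumgasup.
Nesimi: *lumgatob
  lumgatob → lumgetob   [vowel merger]
  lumgetob (rule 2 does not apply)
  lumgetob → lumgesob   [unconditioned shift]
  giving Nesimi lumgesob.
No other proto-form is consistent with every reflex, so the reconstruction is *lumgatob.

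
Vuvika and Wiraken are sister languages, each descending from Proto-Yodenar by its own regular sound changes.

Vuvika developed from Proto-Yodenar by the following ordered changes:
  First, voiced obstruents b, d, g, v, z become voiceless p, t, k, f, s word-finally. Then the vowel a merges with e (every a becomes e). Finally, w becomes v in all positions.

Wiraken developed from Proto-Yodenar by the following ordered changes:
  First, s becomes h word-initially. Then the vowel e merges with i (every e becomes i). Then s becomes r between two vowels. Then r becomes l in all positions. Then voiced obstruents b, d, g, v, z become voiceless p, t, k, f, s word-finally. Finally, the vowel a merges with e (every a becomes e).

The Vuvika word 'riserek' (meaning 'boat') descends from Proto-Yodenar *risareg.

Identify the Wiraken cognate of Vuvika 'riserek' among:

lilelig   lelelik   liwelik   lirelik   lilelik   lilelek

Wiraken: *risareg
  risareg (rule 1 does not apply)
  risareg → risarig   [vowel merger]
  risarig → rirarig   [rhotacism]
  rirarig → lilalig   [unconditioned shift]
  lilalig → lilalik   [final devoicing]
  lilalik → lilelik   [vowel merger]
  giving Wiraken lilelik.
Only 'lilelik' matches the regular Wiraken development of *risareg.

lilelik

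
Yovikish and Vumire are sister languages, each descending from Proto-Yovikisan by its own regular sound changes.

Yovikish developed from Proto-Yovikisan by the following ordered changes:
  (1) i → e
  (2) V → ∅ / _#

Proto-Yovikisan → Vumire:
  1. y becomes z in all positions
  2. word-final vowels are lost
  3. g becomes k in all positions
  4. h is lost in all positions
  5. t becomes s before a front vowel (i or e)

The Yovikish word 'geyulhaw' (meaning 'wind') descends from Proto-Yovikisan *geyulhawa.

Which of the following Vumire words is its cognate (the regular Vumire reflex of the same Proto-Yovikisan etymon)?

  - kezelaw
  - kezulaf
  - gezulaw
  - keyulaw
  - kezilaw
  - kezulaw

kezulaw

Vumire: *geyulhawa
  geyulhawa → gezulhawa   [unconditioned shift]
  gezulhawa → gezulhaw   [apocope]
  gezulhaw → kezulhaw   [unconditioned shift]
  kezulhaw → kezulaw   [h-loss]
  kezulaw (rule 5 does not apply)
  giving Vumire kezulaw.
The other candidates each miss or misapply at least one Vumire change.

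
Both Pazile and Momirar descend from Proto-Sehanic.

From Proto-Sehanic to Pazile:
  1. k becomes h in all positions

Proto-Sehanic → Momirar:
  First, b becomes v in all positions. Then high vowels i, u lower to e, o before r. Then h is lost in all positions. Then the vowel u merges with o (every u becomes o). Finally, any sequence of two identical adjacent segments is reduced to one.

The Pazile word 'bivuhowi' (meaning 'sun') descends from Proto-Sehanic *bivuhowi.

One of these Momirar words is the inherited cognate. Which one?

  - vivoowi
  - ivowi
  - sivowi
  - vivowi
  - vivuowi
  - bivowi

vivowi

Momirar: *bivuhowi > vivuhowi > vivuowi > vivoowi > vivowi  (by unconditioned shift, h-loss, vowel merger, degemination)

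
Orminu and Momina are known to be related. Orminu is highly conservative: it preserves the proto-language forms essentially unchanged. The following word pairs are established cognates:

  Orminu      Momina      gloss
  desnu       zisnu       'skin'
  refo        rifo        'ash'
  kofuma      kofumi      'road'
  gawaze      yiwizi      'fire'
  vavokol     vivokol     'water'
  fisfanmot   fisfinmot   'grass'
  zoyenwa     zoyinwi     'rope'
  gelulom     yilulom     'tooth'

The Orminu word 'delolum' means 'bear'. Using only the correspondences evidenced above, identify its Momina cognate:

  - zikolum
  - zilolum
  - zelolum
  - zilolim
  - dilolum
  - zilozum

desnu ~ zisnu — Orminu d corresponds to Momina z word-initially before a front vowel.
desnu ~ zisnu, gelulom ~ yilulom — Orminu e corresponds to Momina i after a consonant, before a consonant other than r, m, n, p, b, f, v.
Applying these to Orminu 'delolum':
  delolum → zelolum   (d→z word-initially before a front vowel)
  zelolum → zilolum   (e→i after a consonant, before a consonant other than r, m, n, p, b, f, v)
So the Momina cognate is 'zilolum'.

zilolum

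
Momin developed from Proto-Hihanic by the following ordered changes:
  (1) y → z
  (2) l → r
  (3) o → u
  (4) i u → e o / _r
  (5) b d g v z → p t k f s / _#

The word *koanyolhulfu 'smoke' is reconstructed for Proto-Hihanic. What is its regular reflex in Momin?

kuanzorhorfu

Momin: start from *koanyolhulfu.
  rule 1 (unconditioned shift): koanyolhulfu → koanzolhulfu
  rule 2 (unconditioned shift): koanzolhulfu → koanzorhurfu
  rule 3 (vowel merger): koanzorhurfu → kuanzurhurfu
  rule 4 (pre-rhotic lowering): kuanzurhurfu → kuanzorhorfu
  rule 5: no change — kuanzorhorfu
  ⇒ Momin kuanzorhorfu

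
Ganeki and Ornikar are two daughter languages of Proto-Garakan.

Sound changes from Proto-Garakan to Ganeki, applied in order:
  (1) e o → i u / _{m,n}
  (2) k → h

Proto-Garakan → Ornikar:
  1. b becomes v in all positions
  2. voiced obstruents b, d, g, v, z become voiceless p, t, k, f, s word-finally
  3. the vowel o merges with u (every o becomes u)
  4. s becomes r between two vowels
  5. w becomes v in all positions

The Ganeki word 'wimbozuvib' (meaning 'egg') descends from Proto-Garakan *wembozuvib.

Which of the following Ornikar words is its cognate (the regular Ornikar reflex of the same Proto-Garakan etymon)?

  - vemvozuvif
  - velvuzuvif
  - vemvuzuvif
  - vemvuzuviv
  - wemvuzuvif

Ornikar: *wembozuvib > wemvozuviv > wemvozuvif > wemvuzuvif > vemvuzuvif  (by unconditioned shift, final devoicing, vowel merger, unconditioned shift)
Only 'vemvuzuvif' matches the regular Ornikar development of *wembozuvib.

vemvuzuvif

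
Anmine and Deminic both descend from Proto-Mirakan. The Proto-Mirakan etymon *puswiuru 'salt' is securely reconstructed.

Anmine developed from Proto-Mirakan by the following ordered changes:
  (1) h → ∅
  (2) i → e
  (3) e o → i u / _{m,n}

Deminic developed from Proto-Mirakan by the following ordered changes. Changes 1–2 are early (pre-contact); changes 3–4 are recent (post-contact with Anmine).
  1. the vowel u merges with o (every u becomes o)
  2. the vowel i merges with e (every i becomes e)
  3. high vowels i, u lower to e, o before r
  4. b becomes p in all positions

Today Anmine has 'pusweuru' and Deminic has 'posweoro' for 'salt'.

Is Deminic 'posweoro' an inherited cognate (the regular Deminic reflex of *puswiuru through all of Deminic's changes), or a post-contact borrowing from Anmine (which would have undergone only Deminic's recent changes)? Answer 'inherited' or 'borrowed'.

If inherited, *puswiuru would pass through all of Deminic's changes:
Deminic: *puswiuru > poswioro > posweoro  (by vowel merger, vowel merger)
If borrowed from Anmine 'pusweuru' after the early changes, it would undergo only the recent ones:
  rule 3 (pre-rhotic lowering): pusweuru → pusweoru
  rule 4 (unconditioned shift): no change (pusweoru)
  ⇒ as a loan: pusweoru
Deminic 'posweoro' matches the inherited outcome exactly, so it is an inherited cognate, not a loan.

inherited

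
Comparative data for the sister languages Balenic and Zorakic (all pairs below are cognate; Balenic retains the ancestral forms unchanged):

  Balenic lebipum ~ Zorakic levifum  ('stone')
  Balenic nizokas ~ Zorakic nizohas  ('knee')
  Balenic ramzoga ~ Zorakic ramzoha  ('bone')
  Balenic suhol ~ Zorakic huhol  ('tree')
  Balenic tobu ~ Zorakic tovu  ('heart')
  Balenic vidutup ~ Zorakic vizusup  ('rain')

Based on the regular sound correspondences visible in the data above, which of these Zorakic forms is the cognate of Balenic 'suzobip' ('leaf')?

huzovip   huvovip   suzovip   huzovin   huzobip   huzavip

huzovip

suhol ~ huhol — Balenic s corresponds to Zorakic h word-initially before a back vowel.
lebipum ~ levifum — Balenic b corresponds to Zorakic v between vowels (before a front vowel).
Applying these to Balenic 'suzobip':
  suzobip → huzobip   (s→h word-initially before a back vowel)
  huzobip → huzovip   (b→v between vowels (before a front vowel))
So the Zorakic cognate is 'huzovip'.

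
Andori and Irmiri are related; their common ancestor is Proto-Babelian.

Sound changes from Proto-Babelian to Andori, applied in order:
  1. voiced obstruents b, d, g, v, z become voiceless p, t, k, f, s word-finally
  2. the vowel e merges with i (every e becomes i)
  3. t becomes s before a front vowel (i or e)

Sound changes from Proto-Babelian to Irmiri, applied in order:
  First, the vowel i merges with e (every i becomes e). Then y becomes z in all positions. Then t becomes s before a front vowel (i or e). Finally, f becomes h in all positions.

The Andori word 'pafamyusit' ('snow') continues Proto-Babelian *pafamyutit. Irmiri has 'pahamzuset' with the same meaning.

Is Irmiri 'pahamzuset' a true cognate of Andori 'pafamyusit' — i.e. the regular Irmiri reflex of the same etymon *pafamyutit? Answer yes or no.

yes

Derive the expected Irmiri reflex of *pafamyutit:
Irmiri: *pafamyutit > pafamyutet > pafamzutet > pafamzuset > pahamzuset  (by vowel merger, unconditioned shift, palatalisation, unconditioned shift)
Irmiri 'pahamzuset' matches the regular reflex exactly, so the pair is cognate.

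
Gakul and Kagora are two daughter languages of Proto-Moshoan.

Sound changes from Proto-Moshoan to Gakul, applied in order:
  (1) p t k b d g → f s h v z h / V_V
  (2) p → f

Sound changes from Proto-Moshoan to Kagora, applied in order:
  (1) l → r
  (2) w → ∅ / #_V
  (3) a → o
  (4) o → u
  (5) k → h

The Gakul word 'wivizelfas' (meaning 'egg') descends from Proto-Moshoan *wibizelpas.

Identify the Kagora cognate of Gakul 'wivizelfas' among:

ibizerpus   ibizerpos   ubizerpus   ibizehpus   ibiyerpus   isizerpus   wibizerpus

Kagora: *wibizelpas > wibizerpas > ibizerpas > ibizerpos > ibizerpus  (by unconditioned shift, glide loss, vowel merger, vowel merger)

ibizerpus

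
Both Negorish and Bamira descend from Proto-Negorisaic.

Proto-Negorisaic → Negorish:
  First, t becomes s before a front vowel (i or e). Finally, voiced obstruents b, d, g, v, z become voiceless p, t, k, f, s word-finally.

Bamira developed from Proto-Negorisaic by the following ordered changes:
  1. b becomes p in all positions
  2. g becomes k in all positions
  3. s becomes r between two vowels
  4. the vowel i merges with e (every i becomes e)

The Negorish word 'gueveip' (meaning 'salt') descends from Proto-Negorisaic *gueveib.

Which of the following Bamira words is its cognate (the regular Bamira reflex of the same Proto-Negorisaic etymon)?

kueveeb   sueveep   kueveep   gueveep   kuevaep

Bamira: start from *gueveib.
  rule 1 (unconditioned shift): gueveib → gueveip
  rule 2 (unconditioned shift): gueveip → kueveip
  rule 3: no change — kueveip
  rule 4 (vowel merger): kueveip → kueveep
  ⇒ Bamira kueveep
The other candidates each miss or misapply at least one Bamira change.

kueveep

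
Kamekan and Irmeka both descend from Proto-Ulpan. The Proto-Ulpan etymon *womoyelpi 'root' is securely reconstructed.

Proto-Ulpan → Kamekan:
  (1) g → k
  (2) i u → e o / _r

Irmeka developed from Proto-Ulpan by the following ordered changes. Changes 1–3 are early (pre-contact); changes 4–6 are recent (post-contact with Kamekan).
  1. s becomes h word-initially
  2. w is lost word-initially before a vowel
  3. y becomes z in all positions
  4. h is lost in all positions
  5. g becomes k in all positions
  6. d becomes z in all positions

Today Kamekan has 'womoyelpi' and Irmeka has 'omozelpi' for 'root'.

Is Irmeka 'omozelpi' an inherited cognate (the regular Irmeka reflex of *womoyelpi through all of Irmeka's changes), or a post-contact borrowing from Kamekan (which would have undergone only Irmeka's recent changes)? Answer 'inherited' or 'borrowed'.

inherited

If inherited, *womoyelpi would pass through all of Irmeka's changes:
Irmeka: *womoyelpi
  womoyelpi (rule 1 does not apply)
  womoyelpi → omoyelpi   [glide loss]
  omoyelpi → omozelpi   [unconditioned shift]
  omozelpi (rule 4 does not apply)
  omozelpi (rule 5 does not apply)
  omozelpi (rule 6 does not apply)
  giving Irmeka omozelpi.
If borrowed from Kamekan 'womoyelpi' after the early changes, it would undergo only the recent ones:
  rule 4 (h-loss): no change (womoyelpi)
  rule 5 (unconditioned shift): no change (womoyelpi)
  rule 6 (unconditioned shift): no change (womoyelpi)
  ⇒ as a loan: womoyelpi
Irmeka 'omozelpi' matches the inherited outcome exactly, so it is an inherited cognate, not a loan.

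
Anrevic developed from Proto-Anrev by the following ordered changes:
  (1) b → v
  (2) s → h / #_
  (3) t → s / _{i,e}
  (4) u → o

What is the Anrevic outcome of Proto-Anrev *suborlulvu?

hovorlolvo

Anrevic: start from *suborlulvu.
  rule 1 (unconditioned shift): suborlulvu → suvorlulvu
  rule 2 (debuccalisation): suvorlulvu → huvorlulvu
  rule 3: no change — huvorlulvu
  rule 4 (vowel merger): huvorlulvu → hovorlolvo
  ⇒ Anrevic hovorlolvo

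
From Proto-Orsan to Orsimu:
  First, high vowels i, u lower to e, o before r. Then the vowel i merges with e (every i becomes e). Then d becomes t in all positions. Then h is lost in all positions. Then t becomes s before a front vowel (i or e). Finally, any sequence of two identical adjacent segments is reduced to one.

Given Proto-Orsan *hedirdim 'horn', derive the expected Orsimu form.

esersem

Orsimu: start from *hedirdim.
  rule 1 (pre-rhotic lowering): hedirdim → hederdim
  rule 2 (vowel merger): hederdim → hederdem
  rule 3 (unconditioned shift): hederdem → hetertem
  rule 4 (h-loss): hetertem → etertem
  rule 5 (palatalisation): etertem → esersem
  rule 6: no change — esersem
  ⇒ Orsimu esersem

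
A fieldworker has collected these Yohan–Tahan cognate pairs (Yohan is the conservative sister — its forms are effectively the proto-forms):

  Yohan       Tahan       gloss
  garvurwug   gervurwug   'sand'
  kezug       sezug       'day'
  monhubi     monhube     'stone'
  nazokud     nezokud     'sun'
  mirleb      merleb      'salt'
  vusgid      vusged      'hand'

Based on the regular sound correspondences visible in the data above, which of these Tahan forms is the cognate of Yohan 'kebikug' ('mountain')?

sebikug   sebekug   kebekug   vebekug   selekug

kezug ~ sezug — Yohan k corresponds to Tahan s word-initially before a front vowel.
vusgid ~ vusged — Yohan i corresponds to Tahan e after a consonant, before a consonant other than r, m, n, p, b, f, v.
Applying these to Yohan 'kebikug':
  kebikug → sebikug   (k→s word-initially before a front vowel)
  sebikug → sebekug   (i→e after a consonant, before a consonant other than r, m, n, p, b, f, v)
So the Tahan cognate is 'sebekug'.

sebekug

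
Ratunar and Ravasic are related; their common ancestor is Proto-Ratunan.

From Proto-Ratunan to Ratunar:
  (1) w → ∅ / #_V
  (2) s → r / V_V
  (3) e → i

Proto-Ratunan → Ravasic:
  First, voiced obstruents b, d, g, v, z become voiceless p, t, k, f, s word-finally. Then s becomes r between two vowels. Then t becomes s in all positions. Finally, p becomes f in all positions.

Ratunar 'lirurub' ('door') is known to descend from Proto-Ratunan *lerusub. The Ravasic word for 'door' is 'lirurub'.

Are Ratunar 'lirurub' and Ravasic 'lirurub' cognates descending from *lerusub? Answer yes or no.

Derive the expected Ravasic reflex of *lerusub:
Ravasic: *lerusub > lerusup > lerurup > leruruf  (by final devoicing, rhotacism, unconditioned shift)
The regular Ravasic reflex would be 'leruruf', but the attested form is 'lirurub'. The correspondence is irregular, so they are not cognates (the Ravasic form has a different source).

no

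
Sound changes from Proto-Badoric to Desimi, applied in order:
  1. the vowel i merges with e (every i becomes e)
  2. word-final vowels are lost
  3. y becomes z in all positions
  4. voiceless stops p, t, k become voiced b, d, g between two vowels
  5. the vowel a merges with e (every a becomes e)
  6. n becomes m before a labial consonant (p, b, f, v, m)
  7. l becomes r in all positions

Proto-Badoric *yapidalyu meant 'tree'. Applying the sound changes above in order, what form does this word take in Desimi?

Desimi: *yapidalyu
  yapidalyu → yapedalyu   [vowel merger]
  yapedalyu → yapedaly   [apocope]
  yapedaly → zapedalz   [unconditioned shift]
  zapedalz → zabedalz   [intervocalic voicing]
  zabedalz → zebedelz   [vowel merger]
  zebedelz (rule 6 does not apply)
  zebedelz → zebederz   [unconditioned shift]
  giving Desimi zebederz.

zebederz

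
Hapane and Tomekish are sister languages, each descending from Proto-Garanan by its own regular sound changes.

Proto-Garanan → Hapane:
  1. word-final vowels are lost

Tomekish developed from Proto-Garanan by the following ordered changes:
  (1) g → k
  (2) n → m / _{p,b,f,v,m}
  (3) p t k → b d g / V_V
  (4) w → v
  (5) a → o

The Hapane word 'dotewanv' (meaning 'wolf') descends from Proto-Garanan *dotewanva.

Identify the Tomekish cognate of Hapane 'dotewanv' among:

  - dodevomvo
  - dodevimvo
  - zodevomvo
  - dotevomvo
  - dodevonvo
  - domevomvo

Tomekish: *dotewanva > dotewamva > dodewamva > dodevamva > dodevomvo  (by nasal place assimilation, intervocalic voicing, unconditioned shift, vowel merger)
Among the options, 'dodevomvo' alone shows every Tomekish change applied in order.

dodevomvo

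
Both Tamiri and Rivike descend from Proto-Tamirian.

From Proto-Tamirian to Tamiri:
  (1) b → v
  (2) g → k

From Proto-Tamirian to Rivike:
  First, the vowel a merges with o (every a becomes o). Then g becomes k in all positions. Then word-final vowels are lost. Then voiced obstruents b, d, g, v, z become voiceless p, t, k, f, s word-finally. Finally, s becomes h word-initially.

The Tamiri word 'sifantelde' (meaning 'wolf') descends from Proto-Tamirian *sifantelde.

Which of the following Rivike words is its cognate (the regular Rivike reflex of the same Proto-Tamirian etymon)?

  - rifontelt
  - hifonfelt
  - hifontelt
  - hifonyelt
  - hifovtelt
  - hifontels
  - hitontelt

hifontelt

Rivike: start from *sifantelde.
  rule 1 (vowel merger): sifantelde → sifontelde
  rule 2: no change — sifontelde
  rule 3 (apocope): sifontelde → sifonteld
  rule 4 (final devoicing): sifonteld → sifontelt
  rule 5 (debuccalisation): sifontelt → hifontelt
  ⇒ Rivike hifontelt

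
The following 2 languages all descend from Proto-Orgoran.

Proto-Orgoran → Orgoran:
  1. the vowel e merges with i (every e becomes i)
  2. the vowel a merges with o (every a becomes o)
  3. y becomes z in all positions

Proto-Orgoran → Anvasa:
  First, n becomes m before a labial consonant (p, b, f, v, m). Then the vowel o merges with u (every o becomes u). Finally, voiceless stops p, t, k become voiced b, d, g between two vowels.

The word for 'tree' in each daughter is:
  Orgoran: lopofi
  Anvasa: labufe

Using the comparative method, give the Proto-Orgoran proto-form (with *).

*lapofe

Position 2: Orgoran has o, Anvasa has a. Anvasa preserves a here (none of its changes turn any other segment into a), so the proto-segment is *a.
Position 4: Orgoran has o, Anvasa has u. Taking the neighbouring segments as reconstructed: Orgoran o could go back to *a or *o; Anvasa u could go back to *o or *u — the one source consistent with every daughter is *o.
Position 6: Orgoran has i, Anvasa has e. Anvasa preserves e here (none of its changes turn any other segment into e), so the proto-segment is *e.
Continuing position by position gives *lapofe; check it forward:
Orgoran: start from *lapofe.
  rule 1 (vowel merger): lapofe → lapofi
  rule 2 (vowel merger): lapofi → lopofi
  rule 3: no change — lopofi
  ⇒ Orgoran lopofi
Anvasa: start from *lapofe.
  rule 1: no change — lapofe
  rule 2 (vowel merger): lapofe → lapufe
  rule 3 (intervocalic voicing): lapufe → labufe
  ⇒ Anvasa labufe
No other proto-form is consistent with every reflex, so the reconstruction is *lapofe.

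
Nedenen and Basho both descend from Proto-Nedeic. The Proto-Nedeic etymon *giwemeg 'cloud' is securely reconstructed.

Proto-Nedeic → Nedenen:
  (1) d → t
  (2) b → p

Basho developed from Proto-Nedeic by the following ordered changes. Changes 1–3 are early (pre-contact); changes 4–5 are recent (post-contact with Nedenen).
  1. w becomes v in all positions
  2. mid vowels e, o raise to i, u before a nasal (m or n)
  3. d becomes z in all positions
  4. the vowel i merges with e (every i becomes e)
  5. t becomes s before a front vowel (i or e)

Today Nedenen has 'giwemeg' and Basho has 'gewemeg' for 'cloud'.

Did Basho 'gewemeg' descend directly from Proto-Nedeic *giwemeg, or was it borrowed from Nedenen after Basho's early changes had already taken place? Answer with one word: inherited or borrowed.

borrowed

If inherited, *giwemeg would pass through all of Basho's changes:
Basho: start from *giwemeg.
  rule 1 (unconditioned shift): giwemeg → givemeg
  rule 2 (pre-nasal raising): givemeg → givimeg
  rule 3: no change — givimeg
  rule 4 (vowel merger): givimeg → gevemeg
  rule 5: no change — gevemeg
  ⇒ Basho gevemeg
If borrowed from Nedenen 'giwemeg' after the early changes, it would undergo only the recent ones:
  rule 4 (vowel merger): giwemeg → gewemeg
  rule 5 (palatalisation): no change (gewemeg)
  ⇒ as a loan: gewemeg
Basho 'gewemeg' matches the loan outcome 'gewemeg', not the inherited 'gevemeg' — it skipped the early Basho changes, so it was borrowed from Nedenen.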